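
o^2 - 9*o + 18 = (o - 6)*(o - 3)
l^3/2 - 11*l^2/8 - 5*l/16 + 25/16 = (l/2 + 1/2)*(l - 5/2)*(l - 5/4)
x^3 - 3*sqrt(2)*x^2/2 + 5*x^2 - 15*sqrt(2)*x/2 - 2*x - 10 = (x + 5)*(x - 2*sqrt(2))*(x + sqrt(2)/2)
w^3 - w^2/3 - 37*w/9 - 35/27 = (w - 7/3)*(w + 1/3)*(w + 5/3)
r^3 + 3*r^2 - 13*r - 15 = (r - 3)*(r + 1)*(r + 5)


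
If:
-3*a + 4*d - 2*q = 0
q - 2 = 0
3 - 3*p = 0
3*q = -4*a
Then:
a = -3/2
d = -1/8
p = 1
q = 2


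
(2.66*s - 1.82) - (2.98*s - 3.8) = 1.98 - 0.32*s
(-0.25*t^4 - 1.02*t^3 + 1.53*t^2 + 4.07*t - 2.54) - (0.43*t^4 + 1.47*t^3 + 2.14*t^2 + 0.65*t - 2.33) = -0.68*t^4 - 2.49*t^3 - 0.61*t^2 + 3.42*t - 0.21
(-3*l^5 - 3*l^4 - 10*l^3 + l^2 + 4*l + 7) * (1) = -3*l^5 - 3*l^4 - 10*l^3 + l^2 + 4*l + 7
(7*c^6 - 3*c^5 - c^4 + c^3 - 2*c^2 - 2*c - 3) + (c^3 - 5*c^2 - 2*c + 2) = 7*c^6 - 3*c^5 - c^4 + 2*c^3 - 7*c^2 - 4*c - 1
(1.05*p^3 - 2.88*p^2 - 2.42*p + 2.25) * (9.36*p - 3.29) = 9.828*p^4 - 30.4113*p^3 - 13.176*p^2 + 29.0218*p - 7.4025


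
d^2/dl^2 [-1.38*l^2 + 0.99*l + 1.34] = -2.76000000000000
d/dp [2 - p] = -1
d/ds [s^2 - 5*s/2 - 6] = 2*s - 5/2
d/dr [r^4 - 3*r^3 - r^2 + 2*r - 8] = 4*r^3 - 9*r^2 - 2*r + 2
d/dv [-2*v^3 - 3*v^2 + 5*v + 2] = -6*v^2 - 6*v + 5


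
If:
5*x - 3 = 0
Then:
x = 3/5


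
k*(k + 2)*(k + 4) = k^3 + 6*k^2 + 8*k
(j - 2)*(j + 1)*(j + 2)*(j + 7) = j^4 + 8*j^3 + 3*j^2 - 32*j - 28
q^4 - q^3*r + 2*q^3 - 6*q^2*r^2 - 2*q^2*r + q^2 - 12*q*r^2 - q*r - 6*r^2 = (q + 1)^2*(q - 3*r)*(q + 2*r)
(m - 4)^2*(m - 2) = m^3 - 10*m^2 + 32*m - 32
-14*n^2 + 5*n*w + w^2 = (-2*n + w)*(7*n + w)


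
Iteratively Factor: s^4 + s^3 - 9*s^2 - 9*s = (s + 1)*(s^3 - 9*s) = s*(s + 1)*(s^2 - 9) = s*(s + 1)*(s + 3)*(s - 3)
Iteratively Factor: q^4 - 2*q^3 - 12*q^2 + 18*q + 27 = (q + 3)*(q^3 - 5*q^2 + 3*q + 9) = (q + 1)*(q + 3)*(q^2 - 6*q + 9) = (q - 3)*(q + 1)*(q + 3)*(q - 3)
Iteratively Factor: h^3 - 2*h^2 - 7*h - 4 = (h + 1)*(h^2 - 3*h - 4) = (h + 1)^2*(h - 4)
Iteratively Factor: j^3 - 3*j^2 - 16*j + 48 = (j + 4)*(j^2 - 7*j + 12) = (j - 4)*(j + 4)*(j - 3)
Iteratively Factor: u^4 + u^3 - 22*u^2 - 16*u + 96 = (u - 4)*(u^3 + 5*u^2 - 2*u - 24) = (u - 4)*(u - 2)*(u^2 + 7*u + 12) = (u - 4)*(u - 2)*(u + 3)*(u + 4)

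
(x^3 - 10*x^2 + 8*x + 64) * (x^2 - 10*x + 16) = x^5 - 20*x^4 + 124*x^3 - 176*x^2 - 512*x + 1024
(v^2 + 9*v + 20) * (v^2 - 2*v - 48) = v^4 + 7*v^3 - 46*v^2 - 472*v - 960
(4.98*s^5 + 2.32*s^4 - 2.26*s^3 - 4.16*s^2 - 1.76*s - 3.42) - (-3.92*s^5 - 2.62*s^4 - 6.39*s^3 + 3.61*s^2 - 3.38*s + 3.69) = 8.9*s^5 + 4.94*s^4 + 4.13*s^3 - 7.77*s^2 + 1.62*s - 7.11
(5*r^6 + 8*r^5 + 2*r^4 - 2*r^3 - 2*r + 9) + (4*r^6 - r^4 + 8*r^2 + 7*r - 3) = 9*r^6 + 8*r^5 + r^4 - 2*r^3 + 8*r^2 + 5*r + 6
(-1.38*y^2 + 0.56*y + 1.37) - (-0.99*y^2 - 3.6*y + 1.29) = -0.39*y^2 + 4.16*y + 0.0800000000000001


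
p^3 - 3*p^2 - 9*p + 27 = (p - 3)^2*(p + 3)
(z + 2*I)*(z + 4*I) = z^2 + 6*I*z - 8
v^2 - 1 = (v - 1)*(v + 1)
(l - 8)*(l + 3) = l^2 - 5*l - 24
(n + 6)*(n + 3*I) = n^2 + 6*n + 3*I*n + 18*I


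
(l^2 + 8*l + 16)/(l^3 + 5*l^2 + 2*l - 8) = (l + 4)/(l^2 + l - 2)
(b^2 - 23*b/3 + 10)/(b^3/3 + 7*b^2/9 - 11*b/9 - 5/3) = 3*(b - 6)/(b^2 + 4*b + 3)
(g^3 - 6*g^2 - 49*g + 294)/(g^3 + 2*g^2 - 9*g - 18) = (g^3 - 6*g^2 - 49*g + 294)/(g^3 + 2*g^2 - 9*g - 18)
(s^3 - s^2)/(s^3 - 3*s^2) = (s - 1)/(s - 3)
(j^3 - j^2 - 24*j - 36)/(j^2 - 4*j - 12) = j + 3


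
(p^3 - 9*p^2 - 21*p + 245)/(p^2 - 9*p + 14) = (p^2 - 2*p - 35)/(p - 2)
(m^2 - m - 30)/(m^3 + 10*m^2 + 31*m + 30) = (m - 6)/(m^2 + 5*m + 6)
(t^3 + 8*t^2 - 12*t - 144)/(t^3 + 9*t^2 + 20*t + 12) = (t^2 + 2*t - 24)/(t^2 + 3*t + 2)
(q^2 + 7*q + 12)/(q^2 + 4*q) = (q + 3)/q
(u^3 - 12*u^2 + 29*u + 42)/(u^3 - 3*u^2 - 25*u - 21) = (u - 6)/(u + 3)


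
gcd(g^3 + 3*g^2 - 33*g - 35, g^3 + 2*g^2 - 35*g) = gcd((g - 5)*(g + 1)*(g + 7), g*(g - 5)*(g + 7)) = g^2 + 2*g - 35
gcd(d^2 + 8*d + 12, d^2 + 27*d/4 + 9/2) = d + 6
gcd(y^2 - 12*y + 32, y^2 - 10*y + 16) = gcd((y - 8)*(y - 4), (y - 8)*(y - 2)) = y - 8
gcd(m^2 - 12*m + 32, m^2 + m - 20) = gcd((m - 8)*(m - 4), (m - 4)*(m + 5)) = m - 4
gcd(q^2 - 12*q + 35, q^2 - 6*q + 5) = q - 5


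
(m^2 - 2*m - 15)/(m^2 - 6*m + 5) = (m + 3)/(m - 1)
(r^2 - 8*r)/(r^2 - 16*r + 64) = r/(r - 8)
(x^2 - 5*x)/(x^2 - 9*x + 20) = x/(x - 4)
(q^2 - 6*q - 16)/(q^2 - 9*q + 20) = (q^2 - 6*q - 16)/(q^2 - 9*q + 20)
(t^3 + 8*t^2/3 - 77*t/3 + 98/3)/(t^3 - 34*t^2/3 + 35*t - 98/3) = (t + 7)/(t - 7)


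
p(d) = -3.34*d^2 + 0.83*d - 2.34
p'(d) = 0.83 - 6.68*d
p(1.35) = -7.31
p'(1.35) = -8.19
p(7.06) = -162.96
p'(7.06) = -46.33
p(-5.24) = -98.40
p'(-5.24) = 35.83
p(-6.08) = -130.85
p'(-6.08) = 41.44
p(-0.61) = -4.09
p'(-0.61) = 4.90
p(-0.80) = -5.14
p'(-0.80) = 6.17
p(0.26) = -2.35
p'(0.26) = -0.91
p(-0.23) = -2.71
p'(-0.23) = 2.37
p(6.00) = -117.60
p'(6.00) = -39.25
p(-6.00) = -127.56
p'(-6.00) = 40.91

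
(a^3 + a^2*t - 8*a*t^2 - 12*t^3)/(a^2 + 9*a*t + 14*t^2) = (a^2 - a*t - 6*t^2)/(a + 7*t)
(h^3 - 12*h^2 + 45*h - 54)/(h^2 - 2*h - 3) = (h^2 - 9*h + 18)/(h + 1)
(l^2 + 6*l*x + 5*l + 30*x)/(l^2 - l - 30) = (l + 6*x)/(l - 6)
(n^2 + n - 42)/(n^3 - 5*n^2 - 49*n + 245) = (n - 6)/(n^2 - 12*n + 35)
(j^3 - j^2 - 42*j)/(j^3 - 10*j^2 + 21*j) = (j + 6)/(j - 3)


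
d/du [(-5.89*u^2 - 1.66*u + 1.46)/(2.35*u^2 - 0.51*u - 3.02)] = (6.9049*u^2 + 28.7136*u + 5.7578)/(5.5225*u^4 - 2.397*u^3 - 13.9339*u^2 + 3.0804*u + 9.1204)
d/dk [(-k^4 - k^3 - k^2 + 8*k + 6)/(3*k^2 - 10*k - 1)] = (-6*k^5 + 27*k^4 + 24*k^3 - 11*k^2 - 34*k + 52)/(9*k^4 - 60*k^3 + 94*k^2 + 20*k + 1)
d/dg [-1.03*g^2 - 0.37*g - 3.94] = -2.06*g - 0.37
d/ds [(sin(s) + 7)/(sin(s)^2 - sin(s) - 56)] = -cos(s)/(sin(s) - 8)^2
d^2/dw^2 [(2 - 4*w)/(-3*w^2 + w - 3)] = 4*((5 - 18*w)*(3*w^2 - w + 3) + (2*w - 1)*(6*w - 1)^2)/(3*w^2 - w + 3)^3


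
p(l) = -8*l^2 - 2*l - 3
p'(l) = -16*l - 2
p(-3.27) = -82.00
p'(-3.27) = 50.32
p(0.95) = -12.12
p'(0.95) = -17.20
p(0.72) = -8.59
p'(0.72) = -13.52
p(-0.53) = -4.19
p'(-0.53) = 6.48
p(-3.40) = -88.68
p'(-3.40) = 52.40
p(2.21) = -46.49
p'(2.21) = -37.36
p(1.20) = -16.92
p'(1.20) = -21.20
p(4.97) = -210.55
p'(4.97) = -81.52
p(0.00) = -3.00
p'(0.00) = -2.00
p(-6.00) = -279.00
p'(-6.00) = 94.00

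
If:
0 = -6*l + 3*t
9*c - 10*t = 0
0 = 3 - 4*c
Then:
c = 3/4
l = 27/80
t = 27/40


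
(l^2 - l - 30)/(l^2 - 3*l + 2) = (l^2 - l - 30)/(l^2 - 3*l + 2)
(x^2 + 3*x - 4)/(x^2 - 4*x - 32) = (x - 1)/(x - 8)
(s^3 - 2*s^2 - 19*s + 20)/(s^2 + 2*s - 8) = (s^2 - 6*s + 5)/(s - 2)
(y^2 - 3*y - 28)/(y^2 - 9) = (y^2 - 3*y - 28)/(y^2 - 9)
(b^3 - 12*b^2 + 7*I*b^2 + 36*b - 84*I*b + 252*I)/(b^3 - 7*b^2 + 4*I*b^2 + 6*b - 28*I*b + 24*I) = (b^2 + b*(-6 + 7*I) - 42*I)/(b^2 + b*(-1 + 4*I) - 4*I)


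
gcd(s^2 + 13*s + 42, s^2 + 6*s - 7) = s + 7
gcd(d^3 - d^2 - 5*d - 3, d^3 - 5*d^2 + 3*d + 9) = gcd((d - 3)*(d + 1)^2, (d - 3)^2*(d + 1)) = d^2 - 2*d - 3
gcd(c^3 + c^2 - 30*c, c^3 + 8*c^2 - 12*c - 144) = c + 6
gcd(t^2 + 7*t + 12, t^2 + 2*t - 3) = t + 3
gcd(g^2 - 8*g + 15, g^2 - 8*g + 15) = g^2 - 8*g + 15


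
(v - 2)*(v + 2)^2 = v^3 + 2*v^2 - 4*v - 8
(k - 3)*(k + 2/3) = k^2 - 7*k/3 - 2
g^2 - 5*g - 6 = (g - 6)*(g + 1)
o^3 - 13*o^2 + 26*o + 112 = (o - 8)*(o - 7)*(o + 2)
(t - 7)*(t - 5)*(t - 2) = t^3 - 14*t^2 + 59*t - 70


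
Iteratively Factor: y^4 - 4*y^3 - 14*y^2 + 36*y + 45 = (y - 3)*(y^3 - y^2 - 17*y - 15) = (y - 3)*(y + 1)*(y^2 - 2*y - 15) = (y - 3)*(y + 1)*(y + 3)*(y - 5)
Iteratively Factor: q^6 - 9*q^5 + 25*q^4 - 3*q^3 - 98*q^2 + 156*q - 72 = (q - 1)*(q^5 - 8*q^4 + 17*q^3 + 14*q^2 - 84*q + 72) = (q - 2)*(q - 1)*(q^4 - 6*q^3 + 5*q^2 + 24*q - 36) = (q - 3)*(q - 2)*(q - 1)*(q^3 - 3*q^2 - 4*q + 12) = (q - 3)^2*(q - 2)*(q - 1)*(q^2 - 4) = (q - 3)^2*(q - 2)^2*(q - 1)*(q + 2)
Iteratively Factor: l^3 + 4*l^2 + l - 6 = (l + 3)*(l^2 + l - 2) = (l - 1)*(l + 3)*(l + 2)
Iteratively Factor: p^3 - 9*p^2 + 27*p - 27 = (p - 3)*(p^2 - 6*p + 9) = (p - 3)^2*(p - 3)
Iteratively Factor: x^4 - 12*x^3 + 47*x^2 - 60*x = (x)*(x^3 - 12*x^2 + 47*x - 60) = x*(x - 3)*(x^2 - 9*x + 20) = x*(x - 5)*(x - 3)*(x - 4)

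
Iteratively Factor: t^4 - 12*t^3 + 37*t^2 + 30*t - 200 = (t + 2)*(t^3 - 14*t^2 + 65*t - 100) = (t - 5)*(t + 2)*(t^2 - 9*t + 20) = (t - 5)*(t - 4)*(t + 2)*(t - 5)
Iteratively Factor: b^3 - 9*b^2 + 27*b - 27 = (b - 3)*(b^2 - 6*b + 9) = (b - 3)^2*(b - 3)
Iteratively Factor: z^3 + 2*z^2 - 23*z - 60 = (z + 3)*(z^2 - z - 20) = (z - 5)*(z + 3)*(z + 4)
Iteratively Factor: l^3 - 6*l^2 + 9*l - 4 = (l - 1)*(l^2 - 5*l + 4) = (l - 1)^2*(l - 4)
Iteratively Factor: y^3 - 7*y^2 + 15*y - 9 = (y - 3)*(y^2 - 4*y + 3) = (y - 3)^2*(y - 1)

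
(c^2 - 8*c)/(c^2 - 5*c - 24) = c/(c + 3)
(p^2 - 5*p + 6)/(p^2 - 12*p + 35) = (p^2 - 5*p + 6)/(p^2 - 12*p + 35)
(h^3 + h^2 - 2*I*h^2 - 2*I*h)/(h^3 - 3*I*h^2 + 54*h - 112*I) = h*(h + 1)/(h^2 - I*h + 56)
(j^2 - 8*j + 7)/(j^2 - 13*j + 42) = (j - 1)/(j - 6)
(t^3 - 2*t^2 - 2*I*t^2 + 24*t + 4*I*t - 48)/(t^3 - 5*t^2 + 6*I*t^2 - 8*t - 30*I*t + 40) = (t^2 + t*(-2 - 6*I) + 12*I)/(t^2 + t*(-5 + 2*I) - 10*I)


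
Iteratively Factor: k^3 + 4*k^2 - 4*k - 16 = (k - 2)*(k^2 + 6*k + 8) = (k - 2)*(k + 2)*(k + 4)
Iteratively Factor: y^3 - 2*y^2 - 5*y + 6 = (y - 1)*(y^2 - y - 6) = (y - 3)*(y - 1)*(y + 2)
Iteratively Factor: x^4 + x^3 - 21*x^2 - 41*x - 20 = (x + 1)*(x^3 - 21*x - 20) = (x + 1)^2*(x^2 - x - 20) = (x + 1)^2*(x + 4)*(x - 5)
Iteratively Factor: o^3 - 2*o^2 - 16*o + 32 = (o + 4)*(o^2 - 6*o + 8) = (o - 4)*(o + 4)*(o - 2)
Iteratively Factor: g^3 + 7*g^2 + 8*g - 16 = (g + 4)*(g^2 + 3*g - 4) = (g - 1)*(g + 4)*(g + 4)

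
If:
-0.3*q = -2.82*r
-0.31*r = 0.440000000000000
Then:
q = -13.34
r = -1.42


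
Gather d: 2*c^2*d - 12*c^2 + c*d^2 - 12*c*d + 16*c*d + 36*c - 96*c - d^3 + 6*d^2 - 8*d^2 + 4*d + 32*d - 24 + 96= -12*c^2 - 60*c - d^3 + d^2*(c - 2) + d*(2*c^2 + 4*c + 36) + 72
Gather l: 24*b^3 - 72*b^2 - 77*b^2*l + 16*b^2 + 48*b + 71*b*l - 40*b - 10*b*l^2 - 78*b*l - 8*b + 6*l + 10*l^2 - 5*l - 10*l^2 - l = 24*b^3 - 56*b^2 - 10*b*l^2 + l*(-77*b^2 - 7*b)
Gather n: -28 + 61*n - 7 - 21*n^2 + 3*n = -21*n^2 + 64*n - 35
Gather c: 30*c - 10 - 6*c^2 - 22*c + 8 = -6*c^2 + 8*c - 2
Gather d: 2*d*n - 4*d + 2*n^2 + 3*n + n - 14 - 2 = d*(2*n - 4) + 2*n^2 + 4*n - 16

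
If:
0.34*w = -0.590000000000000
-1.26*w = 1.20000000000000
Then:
No Solution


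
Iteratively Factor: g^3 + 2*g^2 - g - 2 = (g + 1)*(g^2 + g - 2) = (g + 1)*(g + 2)*(g - 1)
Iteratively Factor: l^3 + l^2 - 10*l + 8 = (l - 2)*(l^2 + 3*l - 4) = (l - 2)*(l - 1)*(l + 4)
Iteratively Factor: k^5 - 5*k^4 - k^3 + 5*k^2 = (k)*(k^4 - 5*k^3 - k^2 + 5*k) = k*(k - 1)*(k^3 - 4*k^2 - 5*k) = k*(k - 5)*(k - 1)*(k^2 + k) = k^2*(k - 5)*(k - 1)*(k + 1)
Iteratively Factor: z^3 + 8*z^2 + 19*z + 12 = (z + 1)*(z^2 + 7*z + 12) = (z + 1)*(z + 4)*(z + 3)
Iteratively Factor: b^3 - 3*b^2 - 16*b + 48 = (b + 4)*(b^2 - 7*b + 12) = (b - 3)*(b + 4)*(b - 4)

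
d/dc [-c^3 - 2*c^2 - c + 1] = -3*c^2 - 4*c - 1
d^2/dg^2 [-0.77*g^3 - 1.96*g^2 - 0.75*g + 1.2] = -4.62*g - 3.92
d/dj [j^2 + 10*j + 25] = 2*j + 10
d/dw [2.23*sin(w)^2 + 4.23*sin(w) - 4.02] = (4.46*sin(w) + 4.23)*cos(w)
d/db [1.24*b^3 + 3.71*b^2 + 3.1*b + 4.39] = 3.72*b^2 + 7.42*b + 3.1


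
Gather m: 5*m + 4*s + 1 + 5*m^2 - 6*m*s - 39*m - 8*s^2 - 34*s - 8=5*m^2 + m*(-6*s - 34) - 8*s^2 - 30*s - 7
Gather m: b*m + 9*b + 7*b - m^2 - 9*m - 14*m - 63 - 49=16*b - m^2 + m*(b - 23) - 112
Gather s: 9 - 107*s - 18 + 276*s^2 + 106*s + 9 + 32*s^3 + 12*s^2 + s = 32*s^3 + 288*s^2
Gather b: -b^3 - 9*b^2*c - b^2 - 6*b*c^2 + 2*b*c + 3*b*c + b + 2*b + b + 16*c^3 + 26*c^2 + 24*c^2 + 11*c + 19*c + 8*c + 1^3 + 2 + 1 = -b^3 + b^2*(-9*c - 1) + b*(-6*c^2 + 5*c + 4) + 16*c^3 + 50*c^2 + 38*c + 4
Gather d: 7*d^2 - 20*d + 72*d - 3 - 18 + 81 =7*d^2 + 52*d + 60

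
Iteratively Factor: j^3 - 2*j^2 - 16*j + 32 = (j - 2)*(j^2 - 16) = (j - 2)*(j + 4)*(j - 4)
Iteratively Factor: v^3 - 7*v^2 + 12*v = (v - 4)*(v^2 - 3*v) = v*(v - 4)*(v - 3)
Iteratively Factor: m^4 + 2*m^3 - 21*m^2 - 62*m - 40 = (m + 4)*(m^3 - 2*m^2 - 13*m - 10) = (m - 5)*(m + 4)*(m^2 + 3*m + 2) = (m - 5)*(m + 2)*(m + 4)*(m + 1)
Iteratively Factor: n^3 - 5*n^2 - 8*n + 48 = (n - 4)*(n^2 - n - 12) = (n - 4)*(n + 3)*(n - 4)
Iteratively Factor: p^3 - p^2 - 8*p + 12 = (p + 3)*(p^2 - 4*p + 4) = (p - 2)*(p + 3)*(p - 2)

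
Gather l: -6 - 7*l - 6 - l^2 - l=-l^2 - 8*l - 12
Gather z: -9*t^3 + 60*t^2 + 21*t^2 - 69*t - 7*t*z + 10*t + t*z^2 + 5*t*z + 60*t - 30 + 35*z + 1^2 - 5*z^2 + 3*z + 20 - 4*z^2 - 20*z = -9*t^3 + 81*t^2 + t + z^2*(t - 9) + z*(18 - 2*t) - 9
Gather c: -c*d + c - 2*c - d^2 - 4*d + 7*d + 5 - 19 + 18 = c*(-d - 1) - d^2 + 3*d + 4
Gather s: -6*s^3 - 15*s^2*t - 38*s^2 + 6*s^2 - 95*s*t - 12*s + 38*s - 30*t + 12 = -6*s^3 + s^2*(-15*t - 32) + s*(26 - 95*t) - 30*t + 12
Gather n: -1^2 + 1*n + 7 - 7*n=6 - 6*n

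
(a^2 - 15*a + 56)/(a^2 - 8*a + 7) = (a - 8)/(a - 1)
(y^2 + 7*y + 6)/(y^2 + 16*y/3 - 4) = 3*(y + 1)/(3*y - 2)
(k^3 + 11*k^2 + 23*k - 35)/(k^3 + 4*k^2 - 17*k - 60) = (k^2 + 6*k - 7)/(k^2 - k - 12)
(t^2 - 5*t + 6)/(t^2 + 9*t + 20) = (t^2 - 5*t + 6)/(t^2 + 9*t + 20)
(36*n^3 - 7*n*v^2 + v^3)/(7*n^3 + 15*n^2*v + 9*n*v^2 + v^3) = (36*n^3 - 7*n*v^2 + v^3)/(7*n^3 + 15*n^2*v + 9*n*v^2 + v^3)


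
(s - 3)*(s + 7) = s^2 + 4*s - 21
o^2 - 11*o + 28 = (o - 7)*(o - 4)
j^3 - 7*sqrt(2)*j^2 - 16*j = j*(j - 8*sqrt(2))*(j + sqrt(2))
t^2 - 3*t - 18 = (t - 6)*(t + 3)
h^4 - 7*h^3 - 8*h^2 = h^2*(h - 8)*(h + 1)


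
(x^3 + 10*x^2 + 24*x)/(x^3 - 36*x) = (x + 4)/(x - 6)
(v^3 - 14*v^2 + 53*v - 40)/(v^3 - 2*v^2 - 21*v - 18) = (-v^3 + 14*v^2 - 53*v + 40)/(-v^3 + 2*v^2 + 21*v + 18)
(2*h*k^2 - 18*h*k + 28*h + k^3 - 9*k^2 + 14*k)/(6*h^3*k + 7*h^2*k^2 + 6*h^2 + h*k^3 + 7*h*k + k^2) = (2*h*k^2 - 18*h*k + 28*h + k^3 - 9*k^2 + 14*k)/(6*h^3*k + 7*h^2*k^2 + 6*h^2 + h*k^3 + 7*h*k + k^2)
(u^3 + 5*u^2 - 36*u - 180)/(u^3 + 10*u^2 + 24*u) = (u^2 - u - 30)/(u*(u + 4))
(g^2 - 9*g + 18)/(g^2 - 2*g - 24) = (g - 3)/(g + 4)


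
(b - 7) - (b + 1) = -8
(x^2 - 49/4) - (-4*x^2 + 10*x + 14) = 5*x^2 - 10*x - 105/4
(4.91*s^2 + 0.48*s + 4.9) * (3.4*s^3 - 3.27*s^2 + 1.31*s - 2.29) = 16.694*s^5 - 14.4237*s^4 + 21.5225*s^3 - 26.6381*s^2 + 5.3198*s - 11.221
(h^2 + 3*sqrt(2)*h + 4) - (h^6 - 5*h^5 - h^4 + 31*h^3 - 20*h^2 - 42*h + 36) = -h^6 + 5*h^5 + h^4 - 31*h^3 + 21*h^2 + 3*sqrt(2)*h + 42*h - 32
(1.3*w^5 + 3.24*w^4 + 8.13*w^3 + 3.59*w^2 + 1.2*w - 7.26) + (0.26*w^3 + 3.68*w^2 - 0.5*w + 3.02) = 1.3*w^5 + 3.24*w^4 + 8.39*w^3 + 7.27*w^2 + 0.7*w - 4.24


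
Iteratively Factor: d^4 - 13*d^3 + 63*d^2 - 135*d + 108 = (d - 3)*(d^3 - 10*d^2 + 33*d - 36) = (d - 3)^2*(d^2 - 7*d + 12) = (d - 3)^3*(d - 4)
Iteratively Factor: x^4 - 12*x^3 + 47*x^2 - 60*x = (x - 4)*(x^3 - 8*x^2 + 15*x) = x*(x - 4)*(x^2 - 8*x + 15) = x*(x - 5)*(x - 4)*(x - 3)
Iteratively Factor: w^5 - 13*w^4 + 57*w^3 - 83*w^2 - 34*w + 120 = (w - 2)*(w^4 - 11*w^3 + 35*w^2 - 13*w - 60) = (w - 5)*(w - 2)*(w^3 - 6*w^2 + 5*w + 12) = (w - 5)*(w - 3)*(w - 2)*(w^2 - 3*w - 4) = (w - 5)*(w - 3)*(w - 2)*(w + 1)*(w - 4)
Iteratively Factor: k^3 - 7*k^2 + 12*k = (k - 3)*(k^2 - 4*k) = k*(k - 3)*(k - 4)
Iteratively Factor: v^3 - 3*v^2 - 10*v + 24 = (v + 3)*(v^2 - 6*v + 8) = (v - 2)*(v + 3)*(v - 4)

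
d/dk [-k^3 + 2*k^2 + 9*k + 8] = -3*k^2 + 4*k + 9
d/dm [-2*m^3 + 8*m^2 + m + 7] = -6*m^2 + 16*m + 1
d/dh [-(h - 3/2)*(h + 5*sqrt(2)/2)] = -2*h - 5*sqrt(2)/2 + 3/2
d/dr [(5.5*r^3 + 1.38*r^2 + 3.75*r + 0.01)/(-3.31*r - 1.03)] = (-36.41*r^3 - 21.5628*r^2 - 2.8428*r - 3.8294)/(10.9561*r^2 + 6.8186*r + 1.0609)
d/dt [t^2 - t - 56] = 2*t - 1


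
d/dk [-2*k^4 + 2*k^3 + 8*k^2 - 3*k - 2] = -8*k^3 + 6*k^2 + 16*k - 3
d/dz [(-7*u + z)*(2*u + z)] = -5*u + 2*z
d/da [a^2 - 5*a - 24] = 2*a - 5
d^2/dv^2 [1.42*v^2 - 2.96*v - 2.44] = 2.84000000000000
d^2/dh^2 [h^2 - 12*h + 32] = 2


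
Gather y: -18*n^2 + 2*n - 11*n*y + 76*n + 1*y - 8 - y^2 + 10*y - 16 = -18*n^2 + 78*n - y^2 + y*(11 - 11*n) - 24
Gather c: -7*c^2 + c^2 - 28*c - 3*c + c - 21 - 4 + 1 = -6*c^2 - 30*c - 24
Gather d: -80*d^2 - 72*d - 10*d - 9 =-80*d^2 - 82*d - 9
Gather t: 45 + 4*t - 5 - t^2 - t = -t^2 + 3*t + 40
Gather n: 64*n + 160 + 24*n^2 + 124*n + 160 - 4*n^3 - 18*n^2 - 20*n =-4*n^3 + 6*n^2 + 168*n + 320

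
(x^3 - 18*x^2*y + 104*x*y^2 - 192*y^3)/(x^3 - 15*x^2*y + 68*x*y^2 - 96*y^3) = (x - 6*y)/(x - 3*y)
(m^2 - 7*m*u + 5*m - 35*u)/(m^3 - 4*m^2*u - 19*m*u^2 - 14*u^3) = (m + 5)/(m^2 + 3*m*u + 2*u^2)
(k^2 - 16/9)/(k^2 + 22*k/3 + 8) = (k - 4/3)/(k + 6)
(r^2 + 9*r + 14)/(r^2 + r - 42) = (r + 2)/(r - 6)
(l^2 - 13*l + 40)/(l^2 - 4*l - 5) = (l - 8)/(l + 1)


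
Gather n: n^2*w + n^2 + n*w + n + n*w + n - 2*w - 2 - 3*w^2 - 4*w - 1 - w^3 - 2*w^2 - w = n^2*(w + 1) + n*(2*w + 2) - w^3 - 5*w^2 - 7*w - 3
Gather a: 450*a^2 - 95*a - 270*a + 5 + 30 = 450*a^2 - 365*a + 35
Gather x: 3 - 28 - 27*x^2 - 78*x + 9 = -27*x^2 - 78*x - 16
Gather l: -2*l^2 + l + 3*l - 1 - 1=-2*l^2 + 4*l - 2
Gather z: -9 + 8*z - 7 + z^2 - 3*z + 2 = z^2 + 5*z - 14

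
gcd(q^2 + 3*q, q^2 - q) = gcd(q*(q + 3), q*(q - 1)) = q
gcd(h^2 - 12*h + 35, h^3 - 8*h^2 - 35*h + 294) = h - 7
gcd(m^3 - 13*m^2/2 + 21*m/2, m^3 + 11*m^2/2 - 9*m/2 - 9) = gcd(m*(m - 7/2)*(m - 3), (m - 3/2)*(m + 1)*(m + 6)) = 1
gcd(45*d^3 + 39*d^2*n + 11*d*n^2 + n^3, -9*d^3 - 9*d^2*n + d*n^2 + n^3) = 3*d + n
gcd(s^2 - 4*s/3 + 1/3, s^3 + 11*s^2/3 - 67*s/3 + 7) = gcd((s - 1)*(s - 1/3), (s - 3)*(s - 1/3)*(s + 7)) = s - 1/3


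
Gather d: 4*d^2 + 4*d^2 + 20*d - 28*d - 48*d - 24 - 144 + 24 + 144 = 8*d^2 - 56*d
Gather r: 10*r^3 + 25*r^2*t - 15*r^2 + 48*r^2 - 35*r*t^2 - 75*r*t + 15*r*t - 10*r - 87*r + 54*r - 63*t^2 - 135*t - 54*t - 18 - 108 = 10*r^3 + r^2*(25*t + 33) + r*(-35*t^2 - 60*t - 43) - 63*t^2 - 189*t - 126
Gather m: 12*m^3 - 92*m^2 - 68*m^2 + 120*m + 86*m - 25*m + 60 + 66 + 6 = 12*m^3 - 160*m^2 + 181*m + 132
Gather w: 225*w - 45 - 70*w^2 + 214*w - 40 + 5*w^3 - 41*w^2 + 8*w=5*w^3 - 111*w^2 + 447*w - 85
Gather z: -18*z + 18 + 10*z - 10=8 - 8*z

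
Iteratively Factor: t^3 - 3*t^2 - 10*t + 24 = (t + 3)*(t^2 - 6*t + 8) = (t - 2)*(t + 3)*(t - 4)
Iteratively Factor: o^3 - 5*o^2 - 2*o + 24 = (o - 4)*(o^2 - o - 6) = (o - 4)*(o + 2)*(o - 3)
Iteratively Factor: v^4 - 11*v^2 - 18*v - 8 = (v + 1)*(v^3 - v^2 - 10*v - 8) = (v + 1)^2*(v^2 - 2*v - 8) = (v + 1)^2*(v + 2)*(v - 4)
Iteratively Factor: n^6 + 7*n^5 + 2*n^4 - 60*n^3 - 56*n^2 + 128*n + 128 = (n + 4)*(n^5 + 3*n^4 - 10*n^3 - 20*n^2 + 24*n + 32) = (n + 4)^2*(n^4 - n^3 - 6*n^2 + 4*n + 8) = (n + 2)*(n + 4)^2*(n^3 - 3*n^2 + 4) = (n + 1)*(n + 2)*(n + 4)^2*(n^2 - 4*n + 4) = (n - 2)*(n + 1)*(n + 2)*(n + 4)^2*(n - 2)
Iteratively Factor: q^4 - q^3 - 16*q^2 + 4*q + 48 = (q - 4)*(q^3 + 3*q^2 - 4*q - 12) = (q - 4)*(q + 3)*(q^2 - 4) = (q - 4)*(q + 2)*(q + 3)*(q - 2)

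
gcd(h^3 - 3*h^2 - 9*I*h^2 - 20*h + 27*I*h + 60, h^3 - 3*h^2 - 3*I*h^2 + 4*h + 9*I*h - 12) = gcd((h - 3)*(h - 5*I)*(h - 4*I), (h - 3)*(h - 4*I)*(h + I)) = h^2 + h*(-3 - 4*I) + 12*I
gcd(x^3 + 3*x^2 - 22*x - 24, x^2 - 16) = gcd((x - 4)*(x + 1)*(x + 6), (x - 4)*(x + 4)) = x - 4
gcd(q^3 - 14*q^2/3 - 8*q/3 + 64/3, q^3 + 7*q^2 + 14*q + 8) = q + 2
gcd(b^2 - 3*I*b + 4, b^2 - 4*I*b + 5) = b + I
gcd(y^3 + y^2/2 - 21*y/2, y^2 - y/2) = y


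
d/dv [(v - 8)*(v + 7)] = 2*v - 1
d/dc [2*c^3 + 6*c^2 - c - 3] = 6*c^2 + 12*c - 1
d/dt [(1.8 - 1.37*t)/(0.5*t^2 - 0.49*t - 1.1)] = (0.685*t^2 - 1.8*t + 2.389)/(0.25*t^4 - 0.49*t^3 - 0.8599*t^2 + 1.078*t + 1.21)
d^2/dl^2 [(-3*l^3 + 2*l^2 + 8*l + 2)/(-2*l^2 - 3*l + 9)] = 2*(61*l^3 - 375*l^2 + 261*l - 432)/(8*l^6 + 36*l^5 - 54*l^4 - 297*l^3 + 243*l^2 + 729*l - 729)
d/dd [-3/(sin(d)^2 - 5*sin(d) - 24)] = 3*(2*sin(d) - 5)*cos(d)/((sin(d) - 8)^2*(sin(d) + 3)^2)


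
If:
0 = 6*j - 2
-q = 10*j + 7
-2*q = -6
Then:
No Solution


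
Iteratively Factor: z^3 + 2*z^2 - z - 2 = (z + 1)*(z^2 + z - 2) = (z - 1)*(z + 1)*(z + 2)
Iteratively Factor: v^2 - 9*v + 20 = (v - 5)*(v - 4)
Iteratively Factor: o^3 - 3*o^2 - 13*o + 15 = (o + 3)*(o^2 - 6*o + 5) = (o - 1)*(o + 3)*(o - 5)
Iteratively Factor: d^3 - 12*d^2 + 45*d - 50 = (d - 2)*(d^2 - 10*d + 25) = (d - 5)*(d - 2)*(d - 5)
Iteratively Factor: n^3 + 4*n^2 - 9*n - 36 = (n + 4)*(n^2 - 9) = (n + 3)*(n + 4)*(n - 3)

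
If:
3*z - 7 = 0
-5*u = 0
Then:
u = 0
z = 7/3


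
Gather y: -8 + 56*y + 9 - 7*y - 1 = 49*y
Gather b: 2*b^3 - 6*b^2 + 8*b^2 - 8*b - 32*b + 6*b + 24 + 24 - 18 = 2*b^3 + 2*b^2 - 34*b + 30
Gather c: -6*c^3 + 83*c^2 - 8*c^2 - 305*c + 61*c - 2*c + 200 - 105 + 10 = -6*c^3 + 75*c^2 - 246*c + 105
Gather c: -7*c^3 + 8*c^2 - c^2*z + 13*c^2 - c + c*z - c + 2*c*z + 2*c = -7*c^3 + c^2*(21 - z) + 3*c*z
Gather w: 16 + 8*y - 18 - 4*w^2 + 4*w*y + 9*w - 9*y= -4*w^2 + w*(4*y + 9) - y - 2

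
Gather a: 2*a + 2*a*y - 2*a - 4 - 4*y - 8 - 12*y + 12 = 2*a*y - 16*y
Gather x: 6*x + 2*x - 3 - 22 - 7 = 8*x - 32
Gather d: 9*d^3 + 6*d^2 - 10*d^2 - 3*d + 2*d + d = 9*d^3 - 4*d^2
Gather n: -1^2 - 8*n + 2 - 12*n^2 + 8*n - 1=-12*n^2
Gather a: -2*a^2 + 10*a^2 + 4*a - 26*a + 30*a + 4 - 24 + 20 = 8*a^2 + 8*a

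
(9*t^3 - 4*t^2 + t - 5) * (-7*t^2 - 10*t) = -63*t^5 - 62*t^4 + 33*t^3 + 25*t^2 + 50*t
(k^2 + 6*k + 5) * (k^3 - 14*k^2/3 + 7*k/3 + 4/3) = k^5 + 4*k^4/3 - 62*k^3/3 - 8*k^2 + 59*k/3 + 20/3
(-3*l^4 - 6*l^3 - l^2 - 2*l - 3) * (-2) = 6*l^4 + 12*l^3 + 2*l^2 + 4*l + 6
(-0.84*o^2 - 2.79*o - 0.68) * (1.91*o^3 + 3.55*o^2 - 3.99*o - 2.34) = -1.6044*o^5 - 8.3109*o^4 - 7.8517*o^3 + 10.6837*o^2 + 9.2418*o + 1.5912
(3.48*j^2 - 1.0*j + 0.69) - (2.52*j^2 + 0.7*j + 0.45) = 0.96*j^2 - 1.7*j + 0.24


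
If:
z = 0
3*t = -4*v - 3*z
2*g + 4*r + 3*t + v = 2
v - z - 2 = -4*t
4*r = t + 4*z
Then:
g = 0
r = 2/13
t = 8/13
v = -6/13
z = 0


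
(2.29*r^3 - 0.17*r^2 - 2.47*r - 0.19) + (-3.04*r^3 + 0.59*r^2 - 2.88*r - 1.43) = -0.75*r^3 + 0.42*r^2 - 5.35*r - 1.62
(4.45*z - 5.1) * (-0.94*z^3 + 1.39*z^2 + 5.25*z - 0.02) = -4.183*z^4 + 10.9795*z^3 + 16.2735*z^2 - 26.864*z + 0.102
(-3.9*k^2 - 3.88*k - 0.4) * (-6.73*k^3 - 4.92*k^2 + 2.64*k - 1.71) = 26.247*k^5 + 45.3004*k^4 + 11.4856*k^3 - 1.6062*k^2 + 5.5788*k + 0.684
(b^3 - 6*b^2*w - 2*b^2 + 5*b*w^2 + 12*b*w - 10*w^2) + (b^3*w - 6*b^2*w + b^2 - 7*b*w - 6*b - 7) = b^3*w + b^3 - 12*b^2*w - b^2 + 5*b*w^2 + 5*b*w - 6*b - 10*w^2 - 7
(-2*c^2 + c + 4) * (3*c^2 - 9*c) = -6*c^4 + 21*c^3 + 3*c^2 - 36*c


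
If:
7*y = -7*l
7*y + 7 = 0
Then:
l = 1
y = -1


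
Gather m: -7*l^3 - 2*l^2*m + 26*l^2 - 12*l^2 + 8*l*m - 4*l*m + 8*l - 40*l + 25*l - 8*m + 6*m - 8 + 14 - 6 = -7*l^3 + 14*l^2 - 7*l + m*(-2*l^2 + 4*l - 2)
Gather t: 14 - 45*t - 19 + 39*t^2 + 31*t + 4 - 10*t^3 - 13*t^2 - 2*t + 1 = -10*t^3 + 26*t^2 - 16*t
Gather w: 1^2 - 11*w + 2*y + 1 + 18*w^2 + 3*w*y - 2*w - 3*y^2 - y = 18*w^2 + w*(3*y - 13) - 3*y^2 + y + 2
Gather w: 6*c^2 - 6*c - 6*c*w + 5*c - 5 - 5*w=6*c^2 - c + w*(-6*c - 5) - 5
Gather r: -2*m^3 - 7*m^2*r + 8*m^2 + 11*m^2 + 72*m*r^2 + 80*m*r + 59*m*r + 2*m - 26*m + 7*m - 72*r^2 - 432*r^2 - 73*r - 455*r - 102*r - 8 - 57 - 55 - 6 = -2*m^3 + 19*m^2 - 17*m + r^2*(72*m - 504) + r*(-7*m^2 + 139*m - 630) - 126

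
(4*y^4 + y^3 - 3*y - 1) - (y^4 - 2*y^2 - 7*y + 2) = 3*y^4 + y^3 + 2*y^2 + 4*y - 3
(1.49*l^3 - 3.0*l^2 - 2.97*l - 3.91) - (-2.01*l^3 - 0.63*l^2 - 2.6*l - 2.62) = 3.5*l^3 - 2.37*l^2 - 0.37*l - 1.29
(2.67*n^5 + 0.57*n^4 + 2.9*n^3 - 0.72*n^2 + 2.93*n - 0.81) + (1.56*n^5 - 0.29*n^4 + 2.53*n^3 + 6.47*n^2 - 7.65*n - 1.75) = 4.23*n^5 + 0.28*n^4 + 5.43*n^3 + 5.75*n^2 - 4.72*n - 2.56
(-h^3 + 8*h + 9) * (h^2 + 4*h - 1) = -h^5 - 4*h^4 + 9*h^3 + 41*h^2 + 28*h - 9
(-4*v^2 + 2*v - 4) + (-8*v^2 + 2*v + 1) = -12*v^2 + 4*v - 3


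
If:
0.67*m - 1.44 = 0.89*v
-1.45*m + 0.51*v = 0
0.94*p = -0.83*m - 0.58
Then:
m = -0.77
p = 0.07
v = -2.20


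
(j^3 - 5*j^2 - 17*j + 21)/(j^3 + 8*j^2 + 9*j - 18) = (j - 7)/(j + 6)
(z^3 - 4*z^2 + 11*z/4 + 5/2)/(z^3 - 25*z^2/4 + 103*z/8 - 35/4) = 2*(2*z + 1)/(4*z - 7)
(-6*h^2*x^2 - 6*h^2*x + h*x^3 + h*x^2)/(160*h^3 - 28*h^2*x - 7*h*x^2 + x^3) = h*x*(-6*h*x - 6*h + x^2 + x)/(160*h^3 - 28*h^2*x - 7*h*x^2 + x^3)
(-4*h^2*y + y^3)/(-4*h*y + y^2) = (4*h^2 - y^2)/(4*h - y)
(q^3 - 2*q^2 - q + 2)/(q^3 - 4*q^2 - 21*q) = (-q^3 + 2*q^2 + q - 2)/(q*(-q^2 + 4*q + 21))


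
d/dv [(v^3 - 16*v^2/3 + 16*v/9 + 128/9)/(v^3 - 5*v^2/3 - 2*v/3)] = (99*v^4 - 132*v^3 - 976*v^2 + 1280*v + 256)/(3*v^2*(9*v^4 - 30*v^3 + 13*v^2 + 20*v + 4))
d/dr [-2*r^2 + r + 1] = 1 - 4*r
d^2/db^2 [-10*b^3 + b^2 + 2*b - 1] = 2 - 60*b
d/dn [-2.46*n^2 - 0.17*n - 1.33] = -4.92*n - 0.17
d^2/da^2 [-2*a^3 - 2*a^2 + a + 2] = -12*a - 4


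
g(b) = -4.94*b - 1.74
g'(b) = -4.94000000000000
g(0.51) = -4.26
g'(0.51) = -4.94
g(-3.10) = 13.57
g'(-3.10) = -4.94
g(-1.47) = 5.52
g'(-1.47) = -4.94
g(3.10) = -17.05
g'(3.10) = -4.94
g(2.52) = -14.19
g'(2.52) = -4.94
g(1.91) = -11.18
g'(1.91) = -4.94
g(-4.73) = 21.63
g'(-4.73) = -4.94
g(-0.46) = 0.53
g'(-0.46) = -4.94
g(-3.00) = 13.08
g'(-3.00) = -4.94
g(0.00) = -1.74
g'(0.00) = -4.94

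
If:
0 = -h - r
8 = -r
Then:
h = 8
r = -8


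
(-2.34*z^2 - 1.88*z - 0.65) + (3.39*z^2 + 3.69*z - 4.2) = 1.05*z^2 + 1.81*z - 4.85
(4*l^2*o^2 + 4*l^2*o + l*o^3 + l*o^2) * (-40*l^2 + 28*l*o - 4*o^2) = -160*l^4*o^2 - 160*l^4*o + 72*l^3*o^3 + 72*l^3*o^2 + 12*l^2*o^4 + 12*l^2*o^3 - 4*l*o^5 - 4*l*o^4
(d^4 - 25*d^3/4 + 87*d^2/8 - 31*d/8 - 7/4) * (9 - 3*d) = -3*d^5 + 111*d^4/4 - 711*d^3/8 + 219*d^2/2 - 237*d/8 - 63/4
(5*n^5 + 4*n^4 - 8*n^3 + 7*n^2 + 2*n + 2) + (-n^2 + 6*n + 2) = 5*n^5 + 4*n^4 - 8*n^3 + 6*n^2 + 8*n + 4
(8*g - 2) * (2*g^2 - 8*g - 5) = 16*g^3 - 68*g^2 - 24*g + 10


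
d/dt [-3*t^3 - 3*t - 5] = -9*t^2 - 3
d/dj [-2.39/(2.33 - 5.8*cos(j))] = 13.862*sin(j)/(5.8*cos(j) - 2.33)^2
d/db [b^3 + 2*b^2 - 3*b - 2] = 3*b^2 + 4*b - 3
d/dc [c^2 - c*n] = 2*c - n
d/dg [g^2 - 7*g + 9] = 2*g - 7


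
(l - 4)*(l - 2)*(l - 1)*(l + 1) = l^4 - 6*l^3 + 7*l^2 + 6*l - 8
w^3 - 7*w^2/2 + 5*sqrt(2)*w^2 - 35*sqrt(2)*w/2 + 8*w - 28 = (w - 7/2)*(w + sqrt(2))*(w + 4*sqrt(2))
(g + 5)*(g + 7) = g^2 + 12*g + 35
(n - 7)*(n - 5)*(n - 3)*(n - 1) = n^4 - 16*n^3 + 86*n^2 - 176*n + 105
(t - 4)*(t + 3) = t^2 - t - 12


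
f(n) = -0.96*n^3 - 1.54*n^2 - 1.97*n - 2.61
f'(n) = -2.88*n^2 - 3.08*n - 1.97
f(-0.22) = -2.24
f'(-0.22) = -1.43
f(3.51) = -70.01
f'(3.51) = -48.26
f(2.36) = -28.45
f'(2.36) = -25.28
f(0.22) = -3.13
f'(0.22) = -2.79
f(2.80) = -41.27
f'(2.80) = -33.17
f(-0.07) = -2.48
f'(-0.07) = -1.77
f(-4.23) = 50.83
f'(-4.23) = -40.47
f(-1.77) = 1.38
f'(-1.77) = -5.54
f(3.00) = -48.30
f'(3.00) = -37.13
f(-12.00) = 1458.15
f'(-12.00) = -379.73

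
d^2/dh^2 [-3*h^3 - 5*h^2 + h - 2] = -18*h - 10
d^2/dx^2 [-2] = 0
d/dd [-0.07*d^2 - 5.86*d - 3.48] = -0.14*d - 5.86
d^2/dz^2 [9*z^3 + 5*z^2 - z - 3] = 54*z + 10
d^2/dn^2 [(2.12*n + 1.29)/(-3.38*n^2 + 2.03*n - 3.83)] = (-(2.12*n + 1.29)*(6.76*n - 2.03)*(13.52*n - 4.06) + (42.9936*n + 0.113200000000001)*(3.38*n^2 - 2.03*n + 3.83))/(3.38*n^2 - 2.03*n + 3.83)^3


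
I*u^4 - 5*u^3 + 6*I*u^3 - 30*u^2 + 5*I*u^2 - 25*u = u*(u + 5)*(u + 5*I)*(I*u + I)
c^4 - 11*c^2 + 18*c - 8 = (c - 2)*(c - 1)^2*(c + 4)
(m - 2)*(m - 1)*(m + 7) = m^3 + 4*m^2 - 19*m + 14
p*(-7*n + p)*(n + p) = -7*n^2*p - 6*n*p^2 + p^3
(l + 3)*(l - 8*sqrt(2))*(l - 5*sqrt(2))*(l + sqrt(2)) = l^4 - 12*sqrt(2)*l^3 + 3*l^3 - 36*sqrt(2)*l^2 + 54*l^2 + 80*sqrt(2)*l + 162*l + 240*sqrt(2)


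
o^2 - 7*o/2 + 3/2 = (o - 3)*(o - 1/2)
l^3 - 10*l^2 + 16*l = l*(l - 8)*(l - 2)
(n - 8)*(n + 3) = n^2 - 5*n - 24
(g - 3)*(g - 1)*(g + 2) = g^3 - 2*g^2 - 5*g + 6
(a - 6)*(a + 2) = a^2 - 4*a - 12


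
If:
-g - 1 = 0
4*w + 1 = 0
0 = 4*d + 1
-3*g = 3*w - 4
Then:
No Solution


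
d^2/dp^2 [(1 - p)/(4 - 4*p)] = 0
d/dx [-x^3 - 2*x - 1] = -3*x^2 - 2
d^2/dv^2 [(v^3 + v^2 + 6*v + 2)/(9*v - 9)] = 2*(v^3 - 3*v^2 + 3*v + 9)/(9*(v^3 - 3*v^2 + 3*v - 1))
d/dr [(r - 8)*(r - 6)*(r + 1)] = 3*r^2 - 26*r + 34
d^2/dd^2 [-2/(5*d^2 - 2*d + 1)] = 4*(25*d^2 - 10*d - 4*(5*d - 1)^2 + 5)/(5*d^2 - 2*d + 1)^3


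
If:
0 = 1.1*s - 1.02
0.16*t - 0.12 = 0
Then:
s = 0.93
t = 0.75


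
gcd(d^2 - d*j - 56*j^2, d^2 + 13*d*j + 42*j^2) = d + 7*j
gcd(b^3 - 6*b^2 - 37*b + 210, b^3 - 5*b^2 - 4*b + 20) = b - 5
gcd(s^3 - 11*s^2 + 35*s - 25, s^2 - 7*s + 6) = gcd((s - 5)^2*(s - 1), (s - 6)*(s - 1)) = s - 1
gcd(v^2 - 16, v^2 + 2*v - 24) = v - 4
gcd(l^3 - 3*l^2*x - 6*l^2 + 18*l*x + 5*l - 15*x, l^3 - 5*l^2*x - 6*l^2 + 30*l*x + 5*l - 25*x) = l^2 - 6*l + 5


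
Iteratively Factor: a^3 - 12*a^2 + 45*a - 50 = (a - 5)*(a^2 - 7*a + 10) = (a - 5)*(a - 2)*(a - 5)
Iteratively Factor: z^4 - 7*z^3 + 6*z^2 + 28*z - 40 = (z - 2)*(z^3 - 5*z^2 - 4*z + 20) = (z - 2)*(z + 2)*(z^2 - 7*z + 10) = (z - 2)^2*(z + 2)*(z - 5)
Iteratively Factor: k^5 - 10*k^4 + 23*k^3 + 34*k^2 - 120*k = (k - 4)*(k^4 - 6*k^3 - k^2 + 30*k) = (k - 5)*(k - 4)*(k^3 - k^2 - 6*k) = (k - 5)*(k - 4)*(k - 3)*(k^2 + 2*k) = (k - 5)*(k - 4)*(k - 3)*(k + 2)*(k)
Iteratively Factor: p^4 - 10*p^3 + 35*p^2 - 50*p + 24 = (p - 2)*(p^3 - 8*p^2 + 19*p - 12) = (p - 4)*(p - 2)*(p^2 - 4*p + 3) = (p - 4)*(p - 3)*(p - 2)*(p - 1)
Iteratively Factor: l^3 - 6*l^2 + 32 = (l + 2)*(l^2 - 8*l + 16) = (l - 4)*(l + 2)*(l - 4)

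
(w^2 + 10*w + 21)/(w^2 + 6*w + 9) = (w + 7)/(w + 3)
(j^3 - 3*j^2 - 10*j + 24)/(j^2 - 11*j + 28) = (j^2 + j - 6)/(j - 7)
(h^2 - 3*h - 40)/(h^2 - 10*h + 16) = (h + 5)/(h - 2)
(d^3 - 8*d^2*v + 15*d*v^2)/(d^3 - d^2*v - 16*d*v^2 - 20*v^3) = d*(d - 3*v)/(d^2 + 4*d*v + 4*v^2)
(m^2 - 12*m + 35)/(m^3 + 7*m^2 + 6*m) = (m^2 - 12*m + 35)/(m*(m^2 + 7*m + 6))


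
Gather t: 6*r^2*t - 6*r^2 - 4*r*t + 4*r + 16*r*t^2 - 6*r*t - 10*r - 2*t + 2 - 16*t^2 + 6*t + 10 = -6*r^2 - 6*r + t^2*(16*r - 16) + t*(6*r^2 - 10*r + 4) + 12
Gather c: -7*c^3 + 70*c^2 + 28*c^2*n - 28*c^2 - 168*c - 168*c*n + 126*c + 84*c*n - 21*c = -7*c^3 + c^2*(28*n + 42) + c*(-84*n - 63)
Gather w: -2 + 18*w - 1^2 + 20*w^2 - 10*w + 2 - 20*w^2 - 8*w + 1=0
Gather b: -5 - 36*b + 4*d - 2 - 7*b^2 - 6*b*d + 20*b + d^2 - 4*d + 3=-7*b^2 + b*(-6*d - 16) + d^2 - 4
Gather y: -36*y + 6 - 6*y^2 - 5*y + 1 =-6*y^2 - 41*y + 7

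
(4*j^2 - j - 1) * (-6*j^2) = -24*j^4 + 6*j^3 + 6*j^2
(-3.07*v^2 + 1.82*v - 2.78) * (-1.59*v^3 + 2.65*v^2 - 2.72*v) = 4.8813*v^5 - 11.0293*v^4 + 17.5936*v^3 - 12.3174*v^2 + 7.5616*v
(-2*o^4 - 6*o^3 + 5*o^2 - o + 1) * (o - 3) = -2*o^5 + 23*o^3 - 16*o^2 + 4*o - 3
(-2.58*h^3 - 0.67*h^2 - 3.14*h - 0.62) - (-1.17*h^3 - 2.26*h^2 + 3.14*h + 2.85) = -1.41*h^3 + 1.59*h^2 - 6.28*h - 3.47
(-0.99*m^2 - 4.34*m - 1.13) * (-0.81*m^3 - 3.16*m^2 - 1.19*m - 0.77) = 0.8019*m^5 + 6.6438*m^4 + 15.8078*m^3 + 9.4977*m^2 + 4.6865*m + 0.8701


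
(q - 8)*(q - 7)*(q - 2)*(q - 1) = q^4 - 18*q^3 + 103*q^2 - 198*q + 112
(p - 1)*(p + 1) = p^2 - 1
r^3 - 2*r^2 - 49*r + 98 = (r - 7)*(r - 2)*(r + 7)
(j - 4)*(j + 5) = j^2 + j - 20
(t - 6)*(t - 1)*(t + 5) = t^3 - 2*t^2 - 29*t + 30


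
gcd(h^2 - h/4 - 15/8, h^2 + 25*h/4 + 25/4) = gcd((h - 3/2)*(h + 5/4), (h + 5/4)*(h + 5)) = h + 5/4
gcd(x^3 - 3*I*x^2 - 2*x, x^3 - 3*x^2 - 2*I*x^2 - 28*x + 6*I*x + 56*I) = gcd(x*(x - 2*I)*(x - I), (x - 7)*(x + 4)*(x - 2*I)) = x - 2*I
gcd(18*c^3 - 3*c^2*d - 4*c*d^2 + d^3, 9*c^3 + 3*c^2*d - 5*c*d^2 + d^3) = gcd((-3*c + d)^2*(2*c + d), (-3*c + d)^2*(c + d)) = 9*c^2 - 6*c*d + d^2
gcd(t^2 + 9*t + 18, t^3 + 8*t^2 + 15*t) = t + 3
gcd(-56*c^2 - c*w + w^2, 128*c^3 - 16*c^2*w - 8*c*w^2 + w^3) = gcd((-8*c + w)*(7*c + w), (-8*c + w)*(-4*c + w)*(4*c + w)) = -8*c + w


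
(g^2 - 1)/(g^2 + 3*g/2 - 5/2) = 2*(g + 1)/(2*g + 5)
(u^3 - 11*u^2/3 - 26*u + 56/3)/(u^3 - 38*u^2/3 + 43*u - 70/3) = (u + 4)/(u - 5)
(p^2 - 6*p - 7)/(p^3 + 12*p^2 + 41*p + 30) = (p - 7)/(p^2 + 11*p + 30)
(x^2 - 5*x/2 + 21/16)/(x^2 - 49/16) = (4*x - 3)/(4*x + 7)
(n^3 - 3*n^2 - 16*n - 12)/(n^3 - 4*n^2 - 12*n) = (n + 1)/n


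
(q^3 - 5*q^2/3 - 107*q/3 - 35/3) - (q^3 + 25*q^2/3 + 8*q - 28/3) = -10*q^2 - 131*q/3 - 7/3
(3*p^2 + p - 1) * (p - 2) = 3*p^3 - 5*p^2 - 3*p + 2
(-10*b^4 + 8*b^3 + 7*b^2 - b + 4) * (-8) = 80*b^4 - 64*b^3 - 56*b^2 + 8*b - 32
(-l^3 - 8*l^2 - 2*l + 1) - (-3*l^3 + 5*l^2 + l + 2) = 2*l^3 - 13*l^2 - 3*l - 1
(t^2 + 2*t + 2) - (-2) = t^2 + 2*t + 4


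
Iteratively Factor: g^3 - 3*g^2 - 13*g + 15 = (g - 1)*(g^2 - 2*g - 15) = (g - 5)*(g - 1)*(g + 3)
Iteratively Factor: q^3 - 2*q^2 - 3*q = (q - 3)*(q^2 + q) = q*(q - 3)*(q + 1)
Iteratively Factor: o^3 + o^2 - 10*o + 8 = (o + 4)*(o^2 - 3*o + 2) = (o - 2)*(o + 4)*(o - 1)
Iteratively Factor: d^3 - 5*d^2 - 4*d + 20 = (d + 2)*(d^2 - 7*d + 10) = (d - 2)*(d + 2)*(d - 5)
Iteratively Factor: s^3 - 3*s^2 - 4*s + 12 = (s + 2)*(s^2 - 5*s + 6) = (s - 2)*(s + 2)*(s - 3)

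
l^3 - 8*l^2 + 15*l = l*(l - 5)*(l - 3)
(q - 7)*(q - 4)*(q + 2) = q^3 - 9*q^2 + 6*q + 56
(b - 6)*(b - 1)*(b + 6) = b^3 - b^2 - 36*b + 36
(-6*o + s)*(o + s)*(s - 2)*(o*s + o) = -6*o^3*s^2 + 6*o^3*s + 12*o^3 - 5*o^2*s^3 + 5*o^2*s^2 + 10*o^2*s + o*s^4 - o*s^3 - 2*o*s^2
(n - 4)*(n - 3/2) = n^2 - 11*n/2 + 6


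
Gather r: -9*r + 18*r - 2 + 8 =9*r + 6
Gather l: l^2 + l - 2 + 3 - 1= l^2 + l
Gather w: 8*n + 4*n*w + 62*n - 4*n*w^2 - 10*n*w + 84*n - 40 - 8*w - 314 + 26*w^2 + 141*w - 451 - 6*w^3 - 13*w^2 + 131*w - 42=154*n - 6*w^3 + w^2*(13 - 4*n) + w*(264 - 6*n) - 847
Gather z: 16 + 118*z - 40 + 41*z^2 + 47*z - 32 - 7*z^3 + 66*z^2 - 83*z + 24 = -7*z^3 + 107*z^2 + 82*z - 32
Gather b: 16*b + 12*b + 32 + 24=28*b + 56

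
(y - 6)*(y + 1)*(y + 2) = y^3 - 3*y^2 - 16*y - 12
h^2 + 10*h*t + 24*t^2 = (h + 4*t)*(h + 6*t)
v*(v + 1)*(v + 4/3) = v^3 + 7*v^2/3 + 4*v/3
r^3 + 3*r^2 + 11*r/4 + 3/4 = (r + 1/2)*(r + 1)*(r + 3/2)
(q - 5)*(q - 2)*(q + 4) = q^3 - 3*q^2 - 18*q + 40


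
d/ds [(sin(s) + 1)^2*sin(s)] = (sin(s) + 1)*(3*sin(s) + 1)*cos(s)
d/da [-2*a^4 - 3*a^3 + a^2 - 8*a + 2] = -8*a^3 - 9*a^2 + 2*a - 8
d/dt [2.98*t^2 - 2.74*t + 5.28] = 5.96*t - 2.74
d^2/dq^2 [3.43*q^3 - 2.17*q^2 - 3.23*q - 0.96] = 20.58*q - 4.34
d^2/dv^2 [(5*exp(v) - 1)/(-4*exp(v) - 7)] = (156*exp(v) - 273)*exp(v)/(64*exp(3*v) + 336*exp(2*v) + 588*exp(v) + 343)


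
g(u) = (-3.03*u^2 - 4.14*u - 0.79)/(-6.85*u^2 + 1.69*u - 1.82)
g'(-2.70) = -0.07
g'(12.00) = -0.01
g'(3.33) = -0.07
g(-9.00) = 0.37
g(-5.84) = 0.33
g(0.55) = 1.34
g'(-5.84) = -0.02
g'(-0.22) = 1.13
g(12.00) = 0.50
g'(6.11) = -0.02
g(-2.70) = 0.21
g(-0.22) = 0.01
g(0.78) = 1.26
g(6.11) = 0.56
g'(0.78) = -0.52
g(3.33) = 0.67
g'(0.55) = -0.13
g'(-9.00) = -0.01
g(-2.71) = 0.21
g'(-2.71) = -0.07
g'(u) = (-6.06*u - 4.14)/(-6.85*u^2 + 1.69*u - 1.82) + (13.7*u - 1.69)*(-3.03*u^2 - 4.14*u - 0.79)/(-6.85*u^2 + 1.69*u - 1.82)^2 = (-33.4797*u^2 + 0.206199999999999*u + 8.8699)/(46.9225*u^4 - 23.153*u^3 + 27.7901*u^2 - 6.1516*u + 3.3124)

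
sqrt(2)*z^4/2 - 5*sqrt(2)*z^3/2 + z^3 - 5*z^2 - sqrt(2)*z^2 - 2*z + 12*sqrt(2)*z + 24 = (z - 4)*(z - 3)*(z + 2)*(sqrt(2)*z/2 + 1)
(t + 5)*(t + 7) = t^2 + 12*t + 35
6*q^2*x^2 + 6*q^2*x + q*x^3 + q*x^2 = x*(6*q + x)*(q*x + q)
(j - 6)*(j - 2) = j^2 - 8*j + 12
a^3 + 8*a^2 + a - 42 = (a - 2)*(a + 3)*(a + 7)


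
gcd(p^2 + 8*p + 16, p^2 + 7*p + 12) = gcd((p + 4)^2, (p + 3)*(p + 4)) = p + 4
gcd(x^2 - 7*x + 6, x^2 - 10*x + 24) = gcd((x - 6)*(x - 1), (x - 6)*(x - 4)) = x - 6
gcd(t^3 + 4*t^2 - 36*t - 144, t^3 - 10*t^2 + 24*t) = t - 6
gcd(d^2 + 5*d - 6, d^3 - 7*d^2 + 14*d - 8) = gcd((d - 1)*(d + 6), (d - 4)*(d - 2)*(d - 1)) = d - 1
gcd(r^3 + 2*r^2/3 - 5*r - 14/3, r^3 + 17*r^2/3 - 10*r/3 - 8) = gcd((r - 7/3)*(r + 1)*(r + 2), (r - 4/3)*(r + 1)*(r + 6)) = r + 1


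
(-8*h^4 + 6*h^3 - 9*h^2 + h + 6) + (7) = -8*h^4 + 6*h^3 - 9*h^2 + h + 13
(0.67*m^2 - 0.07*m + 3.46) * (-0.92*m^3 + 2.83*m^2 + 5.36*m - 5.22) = -0.6164*m^5 + 1.9605*m^4 + 0.2099*m^3 + 5.9192*m^2 + 18.911*m - 18.0612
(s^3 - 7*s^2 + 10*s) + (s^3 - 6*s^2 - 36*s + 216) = 2*s^3 - 13*s^2 - 26*s + 216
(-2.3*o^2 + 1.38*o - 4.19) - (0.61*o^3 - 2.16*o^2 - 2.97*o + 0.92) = -0.61*o^3 - 0.14*o^2 + 4.35*o - 5.11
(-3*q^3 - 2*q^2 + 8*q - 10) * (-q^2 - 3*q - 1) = 3*q^5 + 11*q^4 + q^3 - 12*q^2 + 22*q + 10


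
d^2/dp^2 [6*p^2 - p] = 12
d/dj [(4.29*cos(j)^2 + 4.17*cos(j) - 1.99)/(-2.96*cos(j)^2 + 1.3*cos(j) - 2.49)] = (-17.9202*cos(j)^2 + 33.145*cos(j) + 7.7963)*sin(j)/(8.7616*cos(j)^4 - 7.696*cos(j)^3 + 16.4308*cos(j)^2 - 6.474*cos(j) + 6.2001)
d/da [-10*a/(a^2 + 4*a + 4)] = 10*(a - 2)/(a^3 + 6*a^2 + 12*a + 8)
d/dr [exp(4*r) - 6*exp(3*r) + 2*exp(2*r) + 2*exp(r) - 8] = (4*exp(3*r) - 18*exp(2*r) + 4*exp(r) + 2)*exp(r)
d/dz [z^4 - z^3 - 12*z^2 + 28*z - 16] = 4*z^3 - 3*z^2 - 24*z + 28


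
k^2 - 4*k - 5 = (k - 5)*(k + 1)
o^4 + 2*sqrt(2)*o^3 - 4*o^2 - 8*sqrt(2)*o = o*(o - 2)*(o + 2)*(o + 2*sqrt(2))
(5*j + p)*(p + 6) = 5*j*p + 30*j + p^2 + 6*p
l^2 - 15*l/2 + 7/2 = (l - 7)*(l - 1/2)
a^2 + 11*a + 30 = (a + 5)*(a + 6)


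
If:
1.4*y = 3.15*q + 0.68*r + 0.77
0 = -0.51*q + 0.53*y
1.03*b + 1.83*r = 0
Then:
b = 4.89514395135553*y + 2.01185037121645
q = 1.03921568627451*y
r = -2.75519031141869*y - 1.13235294117647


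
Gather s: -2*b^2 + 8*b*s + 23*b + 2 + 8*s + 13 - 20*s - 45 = -2*b^2 + 23*b + s*(8*b - 12) - 30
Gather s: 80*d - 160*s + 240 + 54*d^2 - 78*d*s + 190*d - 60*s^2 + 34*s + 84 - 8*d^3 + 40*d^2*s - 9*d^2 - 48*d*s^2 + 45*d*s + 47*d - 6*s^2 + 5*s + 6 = -8*d^3 + 45*d^2 + 317*d + s^2*(-48*d - 66) + s*(40*d^2 - 33*d - 121) + 330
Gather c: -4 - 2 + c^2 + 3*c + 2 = c^2 + 3*c - 4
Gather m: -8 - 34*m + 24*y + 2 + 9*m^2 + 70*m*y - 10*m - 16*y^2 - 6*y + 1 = 9*m^2 + m*(70*y - 44) - 16*y^2 + 18*y - 5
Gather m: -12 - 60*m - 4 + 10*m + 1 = -50*m - 15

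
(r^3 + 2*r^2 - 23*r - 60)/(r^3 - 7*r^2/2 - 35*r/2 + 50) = 2*(r + 3)/(2*r - 5)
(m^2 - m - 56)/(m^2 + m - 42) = (m - 8)/(m - 6)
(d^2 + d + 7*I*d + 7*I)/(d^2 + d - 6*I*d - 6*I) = (d + 7*I)/(d - 6*I)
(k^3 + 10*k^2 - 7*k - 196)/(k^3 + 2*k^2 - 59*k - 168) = (k^2 + 3*k - 28)/(k^2 - 5*k - 24)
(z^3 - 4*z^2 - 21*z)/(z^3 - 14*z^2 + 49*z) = (z + 3)/(z - 7)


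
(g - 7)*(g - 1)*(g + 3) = g^3 - 5*g^2 - 17*g + 21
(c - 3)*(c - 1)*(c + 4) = c^3 - 13*c + 12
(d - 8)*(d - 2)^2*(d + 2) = d^4 - 10*d^3 + 12*d^2 + 40*d - 64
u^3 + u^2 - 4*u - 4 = (u - 2)*(u + 1)*(u + 2)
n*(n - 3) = n^2 - 3*n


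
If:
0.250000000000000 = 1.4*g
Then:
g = 0.18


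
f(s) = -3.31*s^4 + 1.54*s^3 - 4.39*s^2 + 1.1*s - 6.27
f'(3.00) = -341.14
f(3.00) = -269.01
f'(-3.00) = 426.50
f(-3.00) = -358.77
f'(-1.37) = 55.84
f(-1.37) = -31.64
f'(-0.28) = 4.21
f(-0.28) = -6.98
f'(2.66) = -238.76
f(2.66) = -171.13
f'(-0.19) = 3.03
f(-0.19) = -6.65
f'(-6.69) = 4230.91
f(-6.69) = -7301.50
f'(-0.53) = 9.02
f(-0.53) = -8.58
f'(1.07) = -19.22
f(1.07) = -12.57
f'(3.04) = -354.87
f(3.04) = -282.93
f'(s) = -13.24*s^3 + 4.62*s^2 - 8.78*s + 1.1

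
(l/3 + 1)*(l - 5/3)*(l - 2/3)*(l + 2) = l^4/3 + 8*l^3/9 - 41*l^2/27 - 76*l/27 + 20/9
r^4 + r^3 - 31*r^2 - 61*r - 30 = (r - 6)*(r + 1)^2*(r + 5)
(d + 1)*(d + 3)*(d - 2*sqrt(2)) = d^3 - 2*sqrt(2)*d^2 + 4*d^2 - 8*sqrt(2)*d + 3*d - 6*sqrt(2)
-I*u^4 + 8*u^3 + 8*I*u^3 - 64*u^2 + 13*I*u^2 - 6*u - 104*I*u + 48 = (u - 8)*(u + I)*(u + 6*I)*(-I*u + 1)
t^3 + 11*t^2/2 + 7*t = t*(t + 2)*(t + 7/2)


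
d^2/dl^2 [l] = 0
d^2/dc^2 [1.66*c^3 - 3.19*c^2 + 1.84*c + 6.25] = 9.96*c - 6.38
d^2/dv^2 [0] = 0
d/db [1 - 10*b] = -10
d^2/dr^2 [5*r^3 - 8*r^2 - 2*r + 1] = 30*r - 16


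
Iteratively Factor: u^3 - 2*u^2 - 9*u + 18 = (u + 3)*(u^2 - 5*u + 6) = (u - 2)*(u + 3)*(u - 3)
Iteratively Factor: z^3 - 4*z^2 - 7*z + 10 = (z + 2)*(z^2 - 6*z + 5) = (z - 5)*(z + 2)*(z - 1)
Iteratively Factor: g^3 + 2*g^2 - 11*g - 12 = (g + 4)*(g^2 - 2*g - 3) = (g - 3)*(g + 4)*(g + 1)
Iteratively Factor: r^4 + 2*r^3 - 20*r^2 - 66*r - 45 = (r + 3)*(r^3 - r^2 - 17*r - 15) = (r + 1)*(r + 3)*(r^2 - 2*r - 15) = (r - 5)*(r + 1)*(r + 3)*(r + 3)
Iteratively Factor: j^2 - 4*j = (j - 4)*(j)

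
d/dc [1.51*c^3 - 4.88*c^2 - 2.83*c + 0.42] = 4.53*c^2 - 9.76*c - 2.83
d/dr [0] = 0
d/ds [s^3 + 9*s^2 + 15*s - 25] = 3*s^2 + 18*s + 15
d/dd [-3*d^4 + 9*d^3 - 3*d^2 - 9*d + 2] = -12*d^3 + 27*d^2 - 6*d - 9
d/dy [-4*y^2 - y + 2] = -8*y - 1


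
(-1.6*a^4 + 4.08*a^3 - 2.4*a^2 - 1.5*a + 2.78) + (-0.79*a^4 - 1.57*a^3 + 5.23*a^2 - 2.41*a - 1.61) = -2.39*a^4 + 2.51*a^3 + 2.83*a^2 - 3.91*a + 1.17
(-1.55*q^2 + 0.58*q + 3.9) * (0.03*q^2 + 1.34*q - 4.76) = -0.0465*q^4 - 2.0596*q^3 + 8.2722*q^2 + 2.4652*q - 18.564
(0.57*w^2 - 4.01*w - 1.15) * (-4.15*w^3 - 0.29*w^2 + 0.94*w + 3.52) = -2.3655*w^5 + 16.4762*w^4 + 6.4712*w^3 - 1.4295*w^2 - 15.1962*w - 4.048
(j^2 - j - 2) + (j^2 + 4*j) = 2*j^2 + 3*j - 2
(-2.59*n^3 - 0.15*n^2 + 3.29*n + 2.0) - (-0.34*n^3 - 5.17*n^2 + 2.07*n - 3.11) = -2.25*n^3 + 5.02*n^2 + 1.22*n + 5.11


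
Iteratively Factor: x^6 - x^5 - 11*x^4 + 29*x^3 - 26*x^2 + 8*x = (x - 2)*(x^5 + x^4 - 9*x^3 + 11*x^2 - 4*x) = (x - 2)*(x - 1)*(x^4 + 2*x^3 - 7*x^2 + 4*x) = (x - 2)*(x - 1)^2*(x^3 + 3*x^2 - 4*x) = (x - 2)*(x - 1)^2*(x + 4)*(x^2 - x) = (x - 2)*(x - 1)^3*(x + 4)*(x)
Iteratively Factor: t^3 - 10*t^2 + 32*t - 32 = (t - 2)*(t^2 - 8*t + 16) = (t - 4)*(t - 2)*(t - 4)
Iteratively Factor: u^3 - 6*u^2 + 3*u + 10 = (u - 2)*(u^2 - 4*u - 5) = (u - 5)*(u - 2)*(u + 1)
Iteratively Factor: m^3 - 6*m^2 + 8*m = (m - 2)*(m^2 - 4*m) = m*(m - 2)*(m - 4)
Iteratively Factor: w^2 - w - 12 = (w + 3)*(w - 4)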